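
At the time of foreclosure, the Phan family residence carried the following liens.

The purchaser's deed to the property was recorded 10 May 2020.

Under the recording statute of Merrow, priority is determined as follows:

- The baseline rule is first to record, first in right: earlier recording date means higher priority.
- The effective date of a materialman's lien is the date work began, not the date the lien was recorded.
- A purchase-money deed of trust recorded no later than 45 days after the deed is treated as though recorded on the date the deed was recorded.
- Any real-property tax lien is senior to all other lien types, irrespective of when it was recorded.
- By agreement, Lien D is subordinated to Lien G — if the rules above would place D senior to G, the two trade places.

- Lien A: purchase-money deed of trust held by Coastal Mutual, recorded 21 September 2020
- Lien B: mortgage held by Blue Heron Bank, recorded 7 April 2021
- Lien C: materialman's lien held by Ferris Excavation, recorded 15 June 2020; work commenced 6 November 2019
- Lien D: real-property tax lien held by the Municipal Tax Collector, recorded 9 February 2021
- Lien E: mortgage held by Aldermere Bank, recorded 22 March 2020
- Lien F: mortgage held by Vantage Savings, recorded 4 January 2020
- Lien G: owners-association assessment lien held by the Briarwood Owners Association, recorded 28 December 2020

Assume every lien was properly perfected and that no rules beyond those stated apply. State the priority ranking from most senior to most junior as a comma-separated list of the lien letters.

G, C, F, E, A, D, B

Effective dates after the stated exceptions: A was recorded 134 days after the deed, outside the 45-day window, so it keeps its recording date; C is treated as recorded 6 November 2019, the work-commencement date.
As a real-property tax lien, D is senior to every other lien.
Among the remaining liens, by effective date: C (6 November 2019), F (4 January 2020), E (22 March 2020), A (21 September 2020), G (28 December 2020), B (7 April 2021).
Because D would otherwise rank above G, the subordination swaps them.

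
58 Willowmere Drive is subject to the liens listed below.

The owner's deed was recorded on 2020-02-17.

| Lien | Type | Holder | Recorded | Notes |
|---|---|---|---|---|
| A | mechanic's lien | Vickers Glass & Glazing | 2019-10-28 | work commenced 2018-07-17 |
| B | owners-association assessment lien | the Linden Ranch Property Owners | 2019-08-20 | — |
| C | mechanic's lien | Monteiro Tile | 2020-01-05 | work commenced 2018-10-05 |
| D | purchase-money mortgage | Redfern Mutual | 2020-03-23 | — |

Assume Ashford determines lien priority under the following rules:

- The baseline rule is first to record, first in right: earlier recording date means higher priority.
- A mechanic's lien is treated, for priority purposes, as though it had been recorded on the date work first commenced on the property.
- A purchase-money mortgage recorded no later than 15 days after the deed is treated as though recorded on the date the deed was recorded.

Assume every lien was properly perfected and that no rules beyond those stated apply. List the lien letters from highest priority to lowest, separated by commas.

First, effective dates: A relates back to 2018-07-17 (work commenced); C relates back to 2018-10-05 (work commenced); D missed the 15-day window (35 days after the deed), so its recording date stands.
By effective date, earliest first: A (2018-07-17), C (2018-10-05), B (2019-08-20), D (2020-03-23).

A, C, B, D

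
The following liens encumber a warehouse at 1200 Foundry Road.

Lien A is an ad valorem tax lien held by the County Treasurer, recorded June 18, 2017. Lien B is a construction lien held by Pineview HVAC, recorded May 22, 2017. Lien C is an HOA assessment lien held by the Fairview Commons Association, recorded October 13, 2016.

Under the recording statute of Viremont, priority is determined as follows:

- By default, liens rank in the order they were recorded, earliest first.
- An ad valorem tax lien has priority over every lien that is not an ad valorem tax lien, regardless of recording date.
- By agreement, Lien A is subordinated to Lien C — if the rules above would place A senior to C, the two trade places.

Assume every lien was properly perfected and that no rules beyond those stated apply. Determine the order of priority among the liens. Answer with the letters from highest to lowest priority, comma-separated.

C, A, B

A is an ad valorem tax lien and takes priority over every other lien.
Among the remaining liens, by effective date: C (October 13, 2016), B (May 22, 2017).
The subordination applies — A was senior to C — so A and C swap.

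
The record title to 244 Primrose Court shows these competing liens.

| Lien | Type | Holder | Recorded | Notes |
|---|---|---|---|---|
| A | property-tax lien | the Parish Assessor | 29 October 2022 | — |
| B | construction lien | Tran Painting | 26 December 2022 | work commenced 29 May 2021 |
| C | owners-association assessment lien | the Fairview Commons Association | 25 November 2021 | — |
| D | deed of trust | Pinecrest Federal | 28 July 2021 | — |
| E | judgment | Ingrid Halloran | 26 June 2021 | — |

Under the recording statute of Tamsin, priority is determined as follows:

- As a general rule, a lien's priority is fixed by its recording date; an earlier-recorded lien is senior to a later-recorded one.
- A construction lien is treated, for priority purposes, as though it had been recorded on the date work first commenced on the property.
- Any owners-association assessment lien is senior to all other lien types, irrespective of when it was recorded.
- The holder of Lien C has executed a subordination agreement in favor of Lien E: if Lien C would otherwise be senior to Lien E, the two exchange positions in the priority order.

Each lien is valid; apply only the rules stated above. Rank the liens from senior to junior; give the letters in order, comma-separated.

Effective dates after the stated exceptions: B relates back to 29 May 2021 (work commenced).
As an owners-association assessment lien, C is senior to every other lien.
Ordering the rest by effective date: B (29 May 2021), E (26 June 2021), D (28 July 2021), A (29 October 2022).
C is senior to E before the subordination, so the two trade places.

E, B, C, D, A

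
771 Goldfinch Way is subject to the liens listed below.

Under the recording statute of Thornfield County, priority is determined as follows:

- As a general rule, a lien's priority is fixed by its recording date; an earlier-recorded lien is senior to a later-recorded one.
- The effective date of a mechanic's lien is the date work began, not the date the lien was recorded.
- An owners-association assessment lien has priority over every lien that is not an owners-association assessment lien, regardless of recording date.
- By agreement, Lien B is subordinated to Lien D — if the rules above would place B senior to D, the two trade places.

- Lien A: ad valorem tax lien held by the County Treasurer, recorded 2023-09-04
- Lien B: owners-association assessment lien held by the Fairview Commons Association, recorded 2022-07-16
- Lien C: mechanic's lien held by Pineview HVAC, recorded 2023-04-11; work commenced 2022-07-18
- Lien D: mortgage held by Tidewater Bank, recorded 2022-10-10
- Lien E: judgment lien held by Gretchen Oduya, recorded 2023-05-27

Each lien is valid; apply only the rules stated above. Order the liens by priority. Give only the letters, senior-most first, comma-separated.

D, C, B, E, A

Effective dates: C's effective date is 2022-07-18, when work began.
B is an owners-association assessment lien, so it outranks all other liens regardless of date.
The other liens, earliest effective date first: C (2022-07-18), D (2022-10-10), E (2023-05-27), A (2023-09-04).
B is senior to D before the subordination, so the two trade places.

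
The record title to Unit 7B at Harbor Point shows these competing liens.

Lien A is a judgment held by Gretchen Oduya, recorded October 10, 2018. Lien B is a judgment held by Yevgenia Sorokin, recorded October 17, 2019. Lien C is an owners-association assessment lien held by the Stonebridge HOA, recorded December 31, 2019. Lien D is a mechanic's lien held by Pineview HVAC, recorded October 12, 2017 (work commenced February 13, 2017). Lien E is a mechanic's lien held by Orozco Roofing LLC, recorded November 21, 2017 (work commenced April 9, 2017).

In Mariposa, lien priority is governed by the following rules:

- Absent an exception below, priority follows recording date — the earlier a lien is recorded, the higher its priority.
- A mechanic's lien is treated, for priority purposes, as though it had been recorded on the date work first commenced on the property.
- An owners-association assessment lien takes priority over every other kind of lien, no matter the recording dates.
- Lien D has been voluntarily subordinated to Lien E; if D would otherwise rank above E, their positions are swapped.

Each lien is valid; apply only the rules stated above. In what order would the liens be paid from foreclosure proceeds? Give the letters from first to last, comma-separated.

C, E, D, A, B

Adjusting effective dates: D relates back to February 13, 2017 (work commenced); E's effective date is April 9, 2017, when work began.
C is an owners-association assessment lien and takes priority over every other lien.
Remaining liens by effective date: D (February 13, 2017), E (April 9, 2017), A (October 10, 2018), B (October 17, 2019).
D is senior to E before the subordination, so the two trade places.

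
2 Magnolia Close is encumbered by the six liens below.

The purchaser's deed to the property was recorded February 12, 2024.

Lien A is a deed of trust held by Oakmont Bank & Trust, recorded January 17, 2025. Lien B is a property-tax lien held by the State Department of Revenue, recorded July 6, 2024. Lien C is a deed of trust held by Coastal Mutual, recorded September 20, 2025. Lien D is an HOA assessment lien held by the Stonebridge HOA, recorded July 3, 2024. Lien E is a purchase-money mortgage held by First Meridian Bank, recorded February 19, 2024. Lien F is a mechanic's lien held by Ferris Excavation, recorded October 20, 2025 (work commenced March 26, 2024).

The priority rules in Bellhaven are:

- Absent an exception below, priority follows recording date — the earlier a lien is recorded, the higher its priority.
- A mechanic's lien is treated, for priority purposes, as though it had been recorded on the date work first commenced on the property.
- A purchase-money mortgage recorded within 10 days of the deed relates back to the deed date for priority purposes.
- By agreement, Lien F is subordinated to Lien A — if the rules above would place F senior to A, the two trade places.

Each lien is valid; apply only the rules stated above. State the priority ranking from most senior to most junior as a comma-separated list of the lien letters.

First, effective dates: E relates back to the deed date February 12, 2024; F is treated as recorded March 26, 2024, the work-commencement date.
By effective date: E (February 12, 2024), F (March 26, 2024), D (July 3, 2024), B (July 6, 2024), A (January 17, 2025), C (September 20, 2025).
The subordination applies — F was senior to A — so F and A swap.

E, A, D, B, F, C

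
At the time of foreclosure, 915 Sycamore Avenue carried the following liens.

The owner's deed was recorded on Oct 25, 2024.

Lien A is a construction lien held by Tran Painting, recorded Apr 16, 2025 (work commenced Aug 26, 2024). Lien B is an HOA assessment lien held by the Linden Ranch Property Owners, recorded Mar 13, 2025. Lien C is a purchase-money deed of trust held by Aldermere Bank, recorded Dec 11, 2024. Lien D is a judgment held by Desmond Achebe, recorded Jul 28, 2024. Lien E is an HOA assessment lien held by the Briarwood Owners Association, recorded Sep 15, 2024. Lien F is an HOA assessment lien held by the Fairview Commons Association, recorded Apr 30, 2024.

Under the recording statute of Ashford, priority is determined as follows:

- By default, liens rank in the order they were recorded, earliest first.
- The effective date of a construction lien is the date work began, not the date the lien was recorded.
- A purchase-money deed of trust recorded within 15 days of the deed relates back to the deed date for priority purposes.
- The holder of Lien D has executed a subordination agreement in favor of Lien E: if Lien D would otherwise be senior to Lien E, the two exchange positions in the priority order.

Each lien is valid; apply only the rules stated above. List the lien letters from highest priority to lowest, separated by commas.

Adjusting effective dates: A is treated as recorded Aug 26, 2024, the work-commencement date; C was recorded 47 days after the deed — beyond 15 days — so no relation-back applies.
By effective date: F (Apr 30, 2024), D (Jul 28, 2024), A (Aug 26, 2024), E (Sep 15, 2024), C (Dec 11, 2024), B (Mar 13, 2025).
The subordination applies — D was senior to E — so D and E swap.

F, E, A, D, C, B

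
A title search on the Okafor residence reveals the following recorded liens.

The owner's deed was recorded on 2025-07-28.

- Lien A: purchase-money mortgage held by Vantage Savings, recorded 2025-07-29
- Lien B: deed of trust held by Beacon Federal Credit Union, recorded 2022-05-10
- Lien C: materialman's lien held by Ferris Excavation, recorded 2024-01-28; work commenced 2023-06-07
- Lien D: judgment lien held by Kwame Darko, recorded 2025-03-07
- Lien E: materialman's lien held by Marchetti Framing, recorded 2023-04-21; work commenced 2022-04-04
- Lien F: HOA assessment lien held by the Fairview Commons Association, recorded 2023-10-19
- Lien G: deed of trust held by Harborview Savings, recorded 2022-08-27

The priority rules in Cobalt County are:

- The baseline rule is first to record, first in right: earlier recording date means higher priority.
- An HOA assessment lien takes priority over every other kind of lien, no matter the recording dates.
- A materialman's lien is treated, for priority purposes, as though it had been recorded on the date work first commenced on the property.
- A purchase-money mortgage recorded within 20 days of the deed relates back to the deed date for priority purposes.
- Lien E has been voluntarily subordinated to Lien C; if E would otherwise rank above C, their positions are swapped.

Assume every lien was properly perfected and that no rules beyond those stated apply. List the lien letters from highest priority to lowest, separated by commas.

F, C, B, G, E, D, A

Effective dates after the stated exceptions: A was recorded within the 20-day window, so its effective date is the deed date 2025-07-28; C's effective date is 2023-06-07, when work began; E relates back to 2022-04-04 (work commenced).
F, as an HOA assessment lien, has superpriority and ranks first.
Remaining liens by effective date: E (2022-04-04), B (2022-05-10), G (2022-08-27), C (2023-06-07), D (2025-03-07), A (2025-07-28).
Because E would otherwise rank above C, the subordination swaps them.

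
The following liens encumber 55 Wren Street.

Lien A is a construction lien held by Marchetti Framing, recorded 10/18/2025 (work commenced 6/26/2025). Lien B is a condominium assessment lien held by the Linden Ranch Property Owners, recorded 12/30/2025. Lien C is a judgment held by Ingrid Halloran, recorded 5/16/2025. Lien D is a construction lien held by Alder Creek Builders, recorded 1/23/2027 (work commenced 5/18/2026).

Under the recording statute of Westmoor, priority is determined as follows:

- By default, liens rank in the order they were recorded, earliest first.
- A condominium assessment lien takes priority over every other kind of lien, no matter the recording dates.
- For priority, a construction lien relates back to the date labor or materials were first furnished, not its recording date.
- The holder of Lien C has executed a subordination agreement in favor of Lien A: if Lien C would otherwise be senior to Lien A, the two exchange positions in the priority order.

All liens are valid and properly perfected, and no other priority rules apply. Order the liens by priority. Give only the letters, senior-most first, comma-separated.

B, A, C, D

Effective dates after the stated exceptions: A's effective date is 6/26/2025, when work began; D relates back to 5/18/2026 (work commenced).
B, as a condominium assessment lien, has superpriority and ranks first.
Remaining liens by effective date: C (5/16/2025), A (6/26/2025), D (5/18/2026).
C would otherwise be senior to A, so under the subordination agreement C and A exchange positions.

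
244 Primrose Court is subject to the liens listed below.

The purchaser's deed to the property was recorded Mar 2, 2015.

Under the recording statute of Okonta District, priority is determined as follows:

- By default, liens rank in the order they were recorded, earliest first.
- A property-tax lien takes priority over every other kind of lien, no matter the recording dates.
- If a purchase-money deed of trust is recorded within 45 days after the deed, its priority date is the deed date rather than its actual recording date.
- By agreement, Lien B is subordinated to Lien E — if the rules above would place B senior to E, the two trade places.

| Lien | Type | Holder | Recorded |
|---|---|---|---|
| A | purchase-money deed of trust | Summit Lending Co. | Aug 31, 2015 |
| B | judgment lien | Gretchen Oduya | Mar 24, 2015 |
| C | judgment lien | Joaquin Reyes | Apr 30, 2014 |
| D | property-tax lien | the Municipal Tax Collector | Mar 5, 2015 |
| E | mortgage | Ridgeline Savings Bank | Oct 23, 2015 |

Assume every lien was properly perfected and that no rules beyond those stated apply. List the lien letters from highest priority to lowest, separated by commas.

D, C, E, A, B

Adjusting effective dates: A was recorded 182 days after the deed — beyond 45 days — so no relation-back applies.
D is a property-tax lien and takes priority over every other lien.
Ordering the rest by effective date: C (Apr 30, 2014), B (Mar 24, 2015), A (Aug 31, 2015), E (Oct 23, 2015).
B would otherwise be senior to E, so under the subordination agreement B and E exchange positions.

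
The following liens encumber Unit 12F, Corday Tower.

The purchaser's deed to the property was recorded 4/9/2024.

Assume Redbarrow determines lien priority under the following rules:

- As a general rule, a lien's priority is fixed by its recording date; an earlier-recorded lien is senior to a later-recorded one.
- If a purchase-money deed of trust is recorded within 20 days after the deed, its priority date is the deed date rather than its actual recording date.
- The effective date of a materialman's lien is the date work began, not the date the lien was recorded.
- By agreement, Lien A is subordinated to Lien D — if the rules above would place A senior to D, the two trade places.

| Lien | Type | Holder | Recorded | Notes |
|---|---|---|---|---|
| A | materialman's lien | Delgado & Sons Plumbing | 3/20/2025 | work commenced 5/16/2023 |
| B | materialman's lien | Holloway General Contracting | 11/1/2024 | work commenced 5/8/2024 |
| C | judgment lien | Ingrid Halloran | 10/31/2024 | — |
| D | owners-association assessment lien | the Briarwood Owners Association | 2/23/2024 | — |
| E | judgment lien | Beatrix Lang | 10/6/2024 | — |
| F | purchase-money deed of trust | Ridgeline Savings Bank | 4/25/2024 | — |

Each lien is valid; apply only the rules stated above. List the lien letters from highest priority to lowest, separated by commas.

D, A, F, B, E, C

Effective dates: A's effective date is 5/16/2023, when work began; B is treated as recorded 5/8/2024, the work-commencement date; F's effective date is the deed date, 4/9/2024.
By effective date: A (5/16/2023), D (2/23/2024), F (4/9/2024), B (5/8/2024), E (10/6/2024), C (10/31/2024).
A would otherwise be senior to D, so under the subordination agreement A and D exchange positions.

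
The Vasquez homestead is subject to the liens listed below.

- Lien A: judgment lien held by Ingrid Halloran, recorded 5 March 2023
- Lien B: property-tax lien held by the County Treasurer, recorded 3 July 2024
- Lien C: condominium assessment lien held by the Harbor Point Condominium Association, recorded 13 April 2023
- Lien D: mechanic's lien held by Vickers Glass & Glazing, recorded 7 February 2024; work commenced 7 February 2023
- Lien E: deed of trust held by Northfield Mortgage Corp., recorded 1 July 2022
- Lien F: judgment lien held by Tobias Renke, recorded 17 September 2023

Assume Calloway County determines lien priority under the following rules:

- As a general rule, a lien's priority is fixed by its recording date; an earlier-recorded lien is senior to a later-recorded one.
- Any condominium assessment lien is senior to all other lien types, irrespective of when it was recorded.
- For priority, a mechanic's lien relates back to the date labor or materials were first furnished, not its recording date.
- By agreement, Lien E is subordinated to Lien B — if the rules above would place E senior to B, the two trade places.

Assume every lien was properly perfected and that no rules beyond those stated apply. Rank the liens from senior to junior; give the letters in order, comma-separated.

C, B, D, A, F, E

Effective dates: D's effective date is 7 February 2023, when work began.
As a condominium assessment lien, C is senior to every other lien.
Ordering the rest by effective date: E (1 July 2022), D (7 February 2023), A (5 March 2023), F (17 September 2023), B (3 July 2024).
E would otherwise be senior to B, so under the subordination agreement E and B exchange positions.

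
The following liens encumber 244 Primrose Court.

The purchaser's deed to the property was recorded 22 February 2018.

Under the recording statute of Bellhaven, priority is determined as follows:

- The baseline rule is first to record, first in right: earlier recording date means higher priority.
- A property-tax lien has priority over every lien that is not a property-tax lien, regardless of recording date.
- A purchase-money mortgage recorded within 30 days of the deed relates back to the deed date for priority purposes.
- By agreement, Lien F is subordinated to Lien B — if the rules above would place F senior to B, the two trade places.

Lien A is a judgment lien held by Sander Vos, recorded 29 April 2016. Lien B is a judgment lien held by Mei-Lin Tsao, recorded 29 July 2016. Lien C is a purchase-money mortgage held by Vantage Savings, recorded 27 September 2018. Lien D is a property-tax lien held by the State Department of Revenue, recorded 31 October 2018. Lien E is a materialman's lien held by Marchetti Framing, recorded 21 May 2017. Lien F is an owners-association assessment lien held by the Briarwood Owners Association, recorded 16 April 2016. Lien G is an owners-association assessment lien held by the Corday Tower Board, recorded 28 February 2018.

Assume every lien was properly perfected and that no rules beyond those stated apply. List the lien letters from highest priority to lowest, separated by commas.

D, B, A, F, E, G, C

Effective dates after the stated exceptions: C missed the 30-day window (217 days after the deed), so its recording date stands.
D is a property-tax lien and takes priority over every other lien.
Ordering the rest by effective date: F (16 April 2016), A (29 April 2016), B (29 July 2016), E (21 May 2017), G (28 February 2018), C (27 September 2018).
The subordination applies — F was senior to B — so F and B swap.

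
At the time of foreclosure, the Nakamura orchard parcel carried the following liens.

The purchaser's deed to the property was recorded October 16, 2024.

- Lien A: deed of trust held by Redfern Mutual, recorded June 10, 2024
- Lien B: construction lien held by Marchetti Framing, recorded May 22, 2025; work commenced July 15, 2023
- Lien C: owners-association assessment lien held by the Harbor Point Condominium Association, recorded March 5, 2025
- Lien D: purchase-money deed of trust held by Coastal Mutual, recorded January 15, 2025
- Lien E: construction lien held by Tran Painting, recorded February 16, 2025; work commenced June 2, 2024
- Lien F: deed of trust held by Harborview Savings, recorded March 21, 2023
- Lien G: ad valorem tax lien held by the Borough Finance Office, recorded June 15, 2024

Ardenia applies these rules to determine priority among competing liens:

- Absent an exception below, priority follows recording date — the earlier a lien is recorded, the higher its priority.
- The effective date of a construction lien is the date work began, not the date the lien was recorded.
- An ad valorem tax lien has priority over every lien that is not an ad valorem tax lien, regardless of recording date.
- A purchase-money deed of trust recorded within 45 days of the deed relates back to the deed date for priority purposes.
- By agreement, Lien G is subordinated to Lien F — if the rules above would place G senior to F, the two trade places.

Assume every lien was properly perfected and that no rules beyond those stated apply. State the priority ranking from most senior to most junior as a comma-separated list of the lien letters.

F, G, B, E, A, D, C

Adjusting effective dates: B is treated as recorded July 15, 2023, the work-commencement date; D was recorded 91 days after the deed — beyond 45 days — so no relation-back applies; E's effective date is June 2, 2024, when work began.
As an ad valorem tax lien, G is senior to every other lien.
Ordering the rest by effective date: F (March 21, 2023), B (July 15, 2023), E (June 2, 2024), A (June 10, 2024), D (January 15, 2025), C (March 5, 2025).
G would otherwise be senior to F, so under the subordination agreement G and F exchange positions.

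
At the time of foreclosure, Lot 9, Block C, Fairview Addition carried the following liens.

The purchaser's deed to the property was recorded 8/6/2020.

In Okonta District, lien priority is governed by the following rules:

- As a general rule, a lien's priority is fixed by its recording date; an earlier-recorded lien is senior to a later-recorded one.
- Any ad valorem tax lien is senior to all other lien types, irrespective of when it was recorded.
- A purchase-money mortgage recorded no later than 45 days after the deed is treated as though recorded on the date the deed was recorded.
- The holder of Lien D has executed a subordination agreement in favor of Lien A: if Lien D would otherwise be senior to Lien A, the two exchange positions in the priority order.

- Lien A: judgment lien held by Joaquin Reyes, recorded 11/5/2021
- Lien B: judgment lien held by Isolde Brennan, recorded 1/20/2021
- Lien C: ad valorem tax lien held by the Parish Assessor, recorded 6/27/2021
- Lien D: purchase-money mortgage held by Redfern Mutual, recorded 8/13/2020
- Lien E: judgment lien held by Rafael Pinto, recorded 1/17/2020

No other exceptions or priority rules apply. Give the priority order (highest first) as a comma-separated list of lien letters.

Adjusting effective dates: D was recorded within the 45-day window, so its effective date is the deed date 8/6/2020.
C is an ad valorem tax lien and takes priority over every other lien.
Remaining liens by effective date: E (1/17/2020), D (8/6/2020), B (1/20/2021), A (11/5/2021).
The subordination applies — D was senior to A — so D and A swap.

C, E, A, B, D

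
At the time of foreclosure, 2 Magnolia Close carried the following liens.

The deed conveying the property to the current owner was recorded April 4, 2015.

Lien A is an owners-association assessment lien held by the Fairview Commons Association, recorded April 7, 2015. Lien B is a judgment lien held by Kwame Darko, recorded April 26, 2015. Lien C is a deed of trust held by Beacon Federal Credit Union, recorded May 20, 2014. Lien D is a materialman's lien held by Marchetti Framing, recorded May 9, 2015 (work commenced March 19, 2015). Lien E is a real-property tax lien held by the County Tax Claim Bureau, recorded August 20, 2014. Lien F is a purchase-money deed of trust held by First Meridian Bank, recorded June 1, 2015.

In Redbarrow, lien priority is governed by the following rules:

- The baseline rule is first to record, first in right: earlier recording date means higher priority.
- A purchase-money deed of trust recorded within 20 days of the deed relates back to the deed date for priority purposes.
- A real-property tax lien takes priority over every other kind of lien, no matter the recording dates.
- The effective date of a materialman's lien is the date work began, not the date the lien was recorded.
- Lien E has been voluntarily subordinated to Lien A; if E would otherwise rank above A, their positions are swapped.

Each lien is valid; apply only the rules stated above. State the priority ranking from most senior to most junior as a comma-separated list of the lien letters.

Effective dates: D's effective date is March 19, 2015, when work began; F missed the 20-day window (58 days after the deed), so its recording date stands.
E, as a real-property tax lien, has superpriority and ranks first.
Remaining liens by effective date: C (May 20, 2014), D (March 19, 2015), A (April 7, 2015), B (April 26, 2015), F (June 1, 2015).
E would otherwise be senior to A, so under the subordination agreement E and A exchange positions.

A, C, D, E, B, F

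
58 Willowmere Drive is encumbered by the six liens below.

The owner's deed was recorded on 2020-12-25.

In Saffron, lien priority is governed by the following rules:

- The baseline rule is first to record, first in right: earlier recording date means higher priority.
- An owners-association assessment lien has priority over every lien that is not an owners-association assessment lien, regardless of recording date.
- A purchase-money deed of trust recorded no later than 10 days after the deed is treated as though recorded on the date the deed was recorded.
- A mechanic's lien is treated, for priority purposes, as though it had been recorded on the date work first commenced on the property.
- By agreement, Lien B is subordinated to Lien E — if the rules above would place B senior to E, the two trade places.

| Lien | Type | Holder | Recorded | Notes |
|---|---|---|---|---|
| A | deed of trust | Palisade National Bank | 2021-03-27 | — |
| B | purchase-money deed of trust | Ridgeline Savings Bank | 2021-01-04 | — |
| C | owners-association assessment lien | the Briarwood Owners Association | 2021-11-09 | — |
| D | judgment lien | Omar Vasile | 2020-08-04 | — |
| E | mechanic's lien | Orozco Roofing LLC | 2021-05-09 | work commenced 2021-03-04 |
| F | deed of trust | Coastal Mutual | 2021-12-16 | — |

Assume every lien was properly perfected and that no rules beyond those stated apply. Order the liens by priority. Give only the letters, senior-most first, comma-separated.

First, effective dates: B's effective date is the deed date, 2020-12-25; E is treated as recorded 2021-03-04, the work-commencement date.
C is an owners-association assessment lien, so it outranks all other liens regardless of date.
Among the remaining liens, by effective date: D (2020-08-04), B (2020-12-25), E (2021-03-04), A (2021-03-27), F (2021-12-16).
B is senior to E before the subordination, so the two trade places.

C, D, E, B, A, F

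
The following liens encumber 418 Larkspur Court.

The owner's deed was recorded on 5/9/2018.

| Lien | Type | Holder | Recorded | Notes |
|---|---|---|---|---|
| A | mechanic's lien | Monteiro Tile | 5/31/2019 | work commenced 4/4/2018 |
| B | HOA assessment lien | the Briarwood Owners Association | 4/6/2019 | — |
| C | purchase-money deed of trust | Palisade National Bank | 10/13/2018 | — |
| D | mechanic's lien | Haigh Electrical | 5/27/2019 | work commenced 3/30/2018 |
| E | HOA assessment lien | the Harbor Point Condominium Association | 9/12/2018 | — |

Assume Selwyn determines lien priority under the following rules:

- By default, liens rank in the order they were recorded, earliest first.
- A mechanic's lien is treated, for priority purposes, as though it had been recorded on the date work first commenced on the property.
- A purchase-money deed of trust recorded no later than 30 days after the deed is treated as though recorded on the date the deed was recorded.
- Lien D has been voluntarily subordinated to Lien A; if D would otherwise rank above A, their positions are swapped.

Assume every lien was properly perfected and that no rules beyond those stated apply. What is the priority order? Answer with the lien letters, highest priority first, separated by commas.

A, D, E, C, B

Effective dates after the stated exceptions: A relates back to 4/4/2018 (work commenced); C was recorded 157 days after the deed — beyond 30 days — so no relation-back applies; D is treated as recorded 3/30/2018, the work-commencement date.
Sorted by effective date: D (3/30/2018), A (4/4/2018), E (9/12/2018), C (10/13/2018), B (4/6/2019).
D would otherwise be senior to A, so under the subordination agreement D and A exchange positions.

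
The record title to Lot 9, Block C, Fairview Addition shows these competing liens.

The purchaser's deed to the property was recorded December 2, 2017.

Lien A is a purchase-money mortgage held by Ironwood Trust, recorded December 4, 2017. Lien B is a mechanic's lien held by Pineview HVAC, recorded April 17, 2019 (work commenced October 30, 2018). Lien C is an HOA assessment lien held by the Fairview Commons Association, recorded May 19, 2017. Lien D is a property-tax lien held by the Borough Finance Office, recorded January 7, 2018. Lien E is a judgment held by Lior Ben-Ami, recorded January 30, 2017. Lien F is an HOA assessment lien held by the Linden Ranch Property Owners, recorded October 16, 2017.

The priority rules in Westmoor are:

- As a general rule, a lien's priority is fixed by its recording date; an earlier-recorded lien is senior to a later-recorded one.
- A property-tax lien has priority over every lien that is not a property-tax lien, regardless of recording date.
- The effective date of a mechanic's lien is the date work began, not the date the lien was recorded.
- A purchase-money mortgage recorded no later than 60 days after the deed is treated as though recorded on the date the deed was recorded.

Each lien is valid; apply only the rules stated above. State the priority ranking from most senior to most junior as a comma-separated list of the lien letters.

First, effective dates: A relates back to the deed date December 2, 2017; B relates back to October 30, 2018 (work commenced).
D, as a property-tax lien, has superpriority and ranks first.
Ordering the rest by effective date: E (January 30, 2017), C (May 19, 2017), F (October 16, 2017), A (December 2, 2017), B (October 30, 2018).

D, E, C, F, A, B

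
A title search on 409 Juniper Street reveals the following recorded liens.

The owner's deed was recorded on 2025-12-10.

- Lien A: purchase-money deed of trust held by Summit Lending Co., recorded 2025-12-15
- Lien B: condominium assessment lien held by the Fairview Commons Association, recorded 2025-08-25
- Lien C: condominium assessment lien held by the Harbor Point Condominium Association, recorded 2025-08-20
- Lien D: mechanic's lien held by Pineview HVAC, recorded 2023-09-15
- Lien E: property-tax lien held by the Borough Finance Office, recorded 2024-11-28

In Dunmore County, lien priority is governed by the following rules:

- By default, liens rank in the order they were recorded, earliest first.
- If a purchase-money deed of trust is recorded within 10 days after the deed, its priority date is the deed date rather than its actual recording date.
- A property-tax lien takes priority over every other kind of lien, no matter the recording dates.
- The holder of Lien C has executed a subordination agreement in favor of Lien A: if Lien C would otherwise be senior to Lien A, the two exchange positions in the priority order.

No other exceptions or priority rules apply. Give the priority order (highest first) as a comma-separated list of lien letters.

Adjusting effective dates: A was recorded within the 10-day window, so its effective date is the deed date 2025-12-10.
E is a property-tax lien, so it outranks all other liens regardless of date.
Remaining liens by effective date: D (2023-09-15), C (2025-08-20), B (2025-08-25), A (2025-12-10).
C would otherwise be senior to A, so under the subordination agreement C and A exchange positions.

E, D, A, B, C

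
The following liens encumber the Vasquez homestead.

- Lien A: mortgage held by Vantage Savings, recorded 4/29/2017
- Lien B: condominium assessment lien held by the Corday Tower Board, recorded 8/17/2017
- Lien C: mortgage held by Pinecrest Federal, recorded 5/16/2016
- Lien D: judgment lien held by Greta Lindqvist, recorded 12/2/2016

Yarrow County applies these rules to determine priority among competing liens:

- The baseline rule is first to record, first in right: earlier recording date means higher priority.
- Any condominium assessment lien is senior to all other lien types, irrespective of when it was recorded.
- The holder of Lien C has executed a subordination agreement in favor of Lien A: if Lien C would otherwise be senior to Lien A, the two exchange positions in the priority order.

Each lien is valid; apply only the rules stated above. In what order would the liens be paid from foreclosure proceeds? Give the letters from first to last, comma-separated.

B, A, D, C

B is a condominium assessment lien, so it outranks all other liens regardless of date.
Ordering the rest by effective date: C (5/16/2016), D (12/2/2016), A (4/29/2017).
The subordination applies — C was senior to A — so C and A swap.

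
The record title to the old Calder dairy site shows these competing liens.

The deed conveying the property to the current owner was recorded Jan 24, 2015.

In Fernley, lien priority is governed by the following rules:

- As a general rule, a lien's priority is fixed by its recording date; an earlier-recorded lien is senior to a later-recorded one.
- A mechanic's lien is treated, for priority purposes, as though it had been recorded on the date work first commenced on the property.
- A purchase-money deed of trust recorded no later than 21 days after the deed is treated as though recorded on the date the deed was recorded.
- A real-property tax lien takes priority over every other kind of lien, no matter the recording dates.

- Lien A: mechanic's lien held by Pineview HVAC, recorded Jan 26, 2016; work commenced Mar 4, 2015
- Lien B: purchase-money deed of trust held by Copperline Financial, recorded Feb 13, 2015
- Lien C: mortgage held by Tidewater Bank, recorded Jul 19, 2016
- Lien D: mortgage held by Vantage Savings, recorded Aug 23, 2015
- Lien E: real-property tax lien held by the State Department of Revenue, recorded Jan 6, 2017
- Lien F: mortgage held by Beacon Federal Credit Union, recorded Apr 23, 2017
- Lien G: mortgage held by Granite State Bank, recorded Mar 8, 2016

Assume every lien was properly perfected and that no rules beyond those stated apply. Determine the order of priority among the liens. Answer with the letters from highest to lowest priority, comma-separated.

First, effective dates: A's effective date is Mar 4, 2015, when work began; B was recorded within the 21-day window, so its effective date is the deed date Jan 24, 2015.
E is a real-property tax lien, so it outranks all other liens regardless of date.
Among the remaining liens, by effective date: B (Jan 24, 2015), A (Mar 4, 2015), D (Aug 23, 2015), G (Mar 8, 2016), C (Jul 19, 2016), F (Apr 23, 2017).

E, B, A, D, G, C, F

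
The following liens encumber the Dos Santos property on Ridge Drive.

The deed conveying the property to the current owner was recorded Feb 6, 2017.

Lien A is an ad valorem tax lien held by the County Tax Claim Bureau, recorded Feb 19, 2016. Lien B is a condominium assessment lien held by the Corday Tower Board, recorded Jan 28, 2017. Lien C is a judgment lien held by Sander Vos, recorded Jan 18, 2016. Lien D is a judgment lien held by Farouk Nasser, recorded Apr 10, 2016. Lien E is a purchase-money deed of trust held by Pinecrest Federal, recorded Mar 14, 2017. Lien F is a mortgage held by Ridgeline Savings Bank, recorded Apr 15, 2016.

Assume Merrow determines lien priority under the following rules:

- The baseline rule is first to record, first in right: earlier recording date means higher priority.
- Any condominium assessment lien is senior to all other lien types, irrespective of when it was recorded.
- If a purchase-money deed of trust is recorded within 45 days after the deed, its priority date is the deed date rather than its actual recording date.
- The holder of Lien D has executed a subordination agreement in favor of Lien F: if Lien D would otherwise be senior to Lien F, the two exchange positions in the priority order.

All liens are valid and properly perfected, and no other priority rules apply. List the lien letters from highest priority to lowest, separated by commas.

B, C, A, F, D, E

First, effective dates: E's effective date is the deed date, Feb 6, 2017.
B is a condominium assessment lien and takes priority over every other lien.
Ordering the rest by effective date: C (Jan 18, 2016), A (Feb 19, 2016), D (Apr 10, 2016), F (Apr 15, 2016), E (Feb 6, 2017).
Because D would otherwise rank above F, the subordination swaps them.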